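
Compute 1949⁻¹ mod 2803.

2268

2803 = 1×1949 + 854
1949 = 2×854 + 241
854 = 3×241 + 131
241 = 1×131 + 110
131 = 1×110 + 21
110 = 5×21 + 5
21 = 4×5 + 1
5 = 5×1 + 0
gcd(1949, 2803) = 1, so the inverse exists.
Bézout: 1 = 372×2803 − 535×1949.
So 1949⁻¹ ≡ −535 ≡ 2268 (mod 2803).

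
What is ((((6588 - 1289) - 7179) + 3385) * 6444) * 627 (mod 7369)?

6588 - 1289 = 5299
5299 - 7179 = -1880 ≡ 5489 (mod 7369)
5489 + 3385 = 8874 ≡ 1505 (mod 7369)
1505 * 6444 = 9698220 ≡ 616 (mod 7369)
616 * 627 = 386232 ≡ 3044 (mod 7369)

3044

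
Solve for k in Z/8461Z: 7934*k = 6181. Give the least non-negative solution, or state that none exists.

gcd(7934, 8461) = 1, so a unique solution mod 8461 exists.
7934⁻¹ ≡ 6711 (mod 8461).
k ≡ 6711*6181 ≡ 4869 (mod 8461).

4869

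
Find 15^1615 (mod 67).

14

Compute successive squares:
15^1 ≡ 15 (mod 67)
15^2 ≡ 15^2 = 225 ≡ 24 (mod 67)
15^4 ≡ 24^2 = 576 ≡ 40 (mod 67)
15^8 ≡ 40^2 = 1600 ≡ 59 (mod 67)
15^16 ≡ 59^2 = 3481 ≡ 64 (mod 67)
15^32 ≡ 64^2 = 4096 ≡ 9 (mod 67)
15^64 ≡ 9^2 = 81 ≡ 14 (mod 67)
15^128 ≡ 14^2 = 196 ≡ 62 (mod 67)
15^256 ≡ 62^2 = 3844 ≡ 25 (mod 67)
15^512 ≡ 25^2 = 625 ≡ 22 (mod 67)
15^1024 ≡ 22^2 = 484 ≡ 15 (mod 67)
15^1615 = 15^1024 × 15^512 × 15^64 × 15^8 × 15^4 × 15^2 × 15^1 ≡ 15 × 22 × 14 × 59 × 40 × 24 × 15 (mod 67).
Accumulate the product:
15 × 22 = 330 ≡ 62
62 × 14 = 868 ≡ 64
64 × 59 = 3776 ≡ 24
24 × 40 = 960 ≡ 22
22 × 24 = 528 ≡ 59
59 × 15 = 885 ≡ 14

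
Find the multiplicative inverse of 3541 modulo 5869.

By the extended Euclidean algorithm:
5869 = 1*3541 + 2328
3541 = 1*2328 + 1213
2328 = 1*1213 + 1115
1213 = 1*1115 + 98
1115 = 11*98 + 37
98 = 2*37 + 24
37 = 1*24 + 13
24 = 1*13 + 11
13 = 1*11 + 2
11 = 5*2 + 1
2 = 2*1 + 0
gcd(3541, 5869) = 1, so the inverse exists.
Bézout: 1 = −1626*5869 + 2695*3541.
So 3541⁻¹ ≡ 2695 (mod 5869).

2695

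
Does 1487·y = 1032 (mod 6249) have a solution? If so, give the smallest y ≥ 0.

gcd(1487, 6249) = 1, so a unique solution mod 6249 exists.
1487⁻¹ ≡ 2429 (mod 6249).
y ≡ 2429·1032 ≡ 879 (mod 6249).

879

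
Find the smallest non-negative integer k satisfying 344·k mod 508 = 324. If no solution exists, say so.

29

gcd(344, 508) = 4, and 4 | 324, so solutions exist.
Divide through by 4: 86·k = 81 (mod 127).
86⁻¹ ≡ 96 (mod 127).
k ≡ 96·81 ≡ 29 (mod 127).
The smallest non-negative solution is k = 29.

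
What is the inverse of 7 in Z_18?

13

Apply the Euclidean algorithm and back-substitute:
18 = 2·7 + 4
7 = 1·4 + 3
4 = 1·3 + 1
3 = 3·1 + 0
gcd(7, 18) = 1, so the inverse exists.
Back-substitute for 1:
1 = 1·4 − 1·3
  = −1·7 + 2·4
  = 2·18 − 5·7
So 7⁻¹ ≡ −5 ≡ 13 (mod 18).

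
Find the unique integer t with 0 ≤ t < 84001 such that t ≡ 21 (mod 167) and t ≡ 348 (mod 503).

167⁻¹ mod 503: 167*250 ≡ 1 (mod 503), so 167⁻¹ ≡ 250.
t = 21 + 167*((348 − 21)*250 mod 503) = 21 + 167*264 = 44109.
Check: 44109 mod 167 = 21, 44109 mod 503 = 348. ✓

44109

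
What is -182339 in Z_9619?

422

-182339 = -19×9619 + 422, so -182339 ≡ 422 (mod 9619).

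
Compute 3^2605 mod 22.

1

Compute successive squares:
2605 in binary is 101000101101, i.e. 2605 = 2048 + 512 + 32 + 8 + 4 + 1.
3^1 ≡ 3 (mod 22)
3^2 ≡ 3^2 = 9 (mod 22)
3^4 ≡ 9^2 = 81 ≡ 15 (mod 22)
3^8 ≡ 15^2 = 225 ≡ 5 (mod 22)
3^16 ≡ 5^2 = 25 ≡ 3 (mod 22)
3^32 ≡ 3^2 = 9 (mod 22)
3^64 ≡ 9^2 = 81 ≡ 15 (mod 22)
3^128 ≡ 15^2 = 225 ≡ 5 (mod 22)
3^256 ≡ 5^2 = 25 ≡ 3 (mod 22)
3^512 ≡ 3^2 = 9 (mod 22)
3^1024 ≡ 9^2 = 81 ≡ 15 (mod 22)
3^2048 ≡ 15^2 = 225 ≡ 5 (mod 22)
3^2605 = 3^2048 * 3^512 * 3^32 * 3^8 * 3^4 * 3^1 ≡ 5 * 9 * 9 * 5 * 15 * 3 (mod 22).
Accumulate the product:
5 * 9 = 45 ≡ 1
1 * 9 = 9
9 * 5 = 45 ≡ 1
1 * 15 = 15
15 * 3 = 45 ≡ 1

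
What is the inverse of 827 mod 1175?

888

Apply the Euclidean algorithm and back-substitute:
1175 = 1·827 + 348
827 = 2·348 + 131
348 = 2·131 + 86
131 = 1·86 + 45
86 = 1·45 + 41
45 = 1·41 + 4
41 = 10·4 + 1
4 = 4·1 + 0
gcd(827, 1175) = 1, so the inverse exists.
Back-substitute for 1:
1 = 1·41 − 10·4
  = −10·45 + 11·41
  = 11·86 − 21·45
  = −21·131 + 32·86
  = 32·348 − 85·131
  = −85·827 + 202·348
  = 202·1175 − 287·827
So 827⁻¹ ≡ −287 ≡ 888 (mod 1175).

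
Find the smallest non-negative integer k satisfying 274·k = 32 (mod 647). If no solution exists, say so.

gcd(274, 647) = 1, so a unique solution mod 647 exists.
274⁻¹ ≡ 281 (mod 647).
k ≡ 281·32 ≡ 581 (mod 647).

581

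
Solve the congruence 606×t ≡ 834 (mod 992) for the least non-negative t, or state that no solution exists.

463

gcd(606, 992) = 2, and 2 | 834, so solutions exist.
Divide through by 2: 303×t ≡ 417 mod 496.
303⁻¹ ≡ 239 (mod 496).
t ≡ 239×417 ≡ 463 (mod 496).
The smallest non-negative solution is t = 463.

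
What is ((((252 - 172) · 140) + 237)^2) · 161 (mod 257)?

233

252 - 172 = 80
80 · 140 = 11200 ≡ 149 (mod 257)
149 + 237 = 386 ≡ 129 (mod 257)
(129)^2 ≡ 193 (mod 257)
193 · 161 = 31073 ≡ 233 (mod 257)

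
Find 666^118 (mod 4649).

2980

Compute successive squares:
118 in binary is 1110110, i.e. 118 = 64 + 32 + 16 + 4 + 2.
666^1 ≡ 666 (mod 4649)
666^2 ≡ 666^2 = 443556 ≡ 1901 (mod 4649)
666^4 ≡ 1901^2 = 3613801 ≡ 1528 (mod 4649)
666^8 ≡ 1528^2 = 2334784 ≡ 986 (mod 4649)
666^16 ≡ 986^2 = 972196 ≡ 555 (mod 4649)
666^32 ≡ 555^2 = 308025 ≡ 1191 (mod 4649)
666^64 ≡ 1191^2 = 1418481 ≡ 536 (mod 4649)
666^118 = 666^64 × 666^32 × 666^16 × 666^4 × 666^2 ≡ 536 × 1191 × 555 × 1528 × 1901 (mod 4649).
Accumulate the product:
536 × 1191 = 638376 ≡ 1463
1463 × 555 = 811965 ≡ 3039
3039 × 1528 = 4643592 ≡ 3890
3890 × 1901 = 7394890 ≡ 2980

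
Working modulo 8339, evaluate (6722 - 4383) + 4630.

6969

6722 - 4383 = 2339
2339 + 4630 = 6969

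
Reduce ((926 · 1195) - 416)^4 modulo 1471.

926 · 1195 = 1106570 ≡ 378 (mod 1471)
378 - 416 = -38 ≡ 1433 (mod 1471)
(1433)^4 ≡ 729 (mod 1471)

729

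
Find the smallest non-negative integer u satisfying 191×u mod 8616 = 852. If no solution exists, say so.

gcd(191, 8616) = 1, so a unique solution mod 8616 exists.
191⁻¹ ≡ 4511 (mod 8616).
u ≡ 4511×852 ≡ 636 (mod 8616).

636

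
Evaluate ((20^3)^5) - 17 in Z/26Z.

1

(20)^3 ≡ 18 (mod 26)
(18)^5 ≡ 18 (mod 26)
18 - 17 = 1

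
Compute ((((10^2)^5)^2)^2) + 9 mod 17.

(10)^2 ≡ 15 (mod 17)
(15)^5 ≡ 2 (mod 17)
(2)^2 ≡ 4 (mod 17)
(4)^2 ≡ 16 (mod 17)
16 + 9 = 25 ≡ 8 (mod 17)

8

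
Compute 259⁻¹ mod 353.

353 = 1*259 + 94
259 = 2*94 + 71
94 = 1*71 + 23
71 = 3*23 + 2
23 = 11*2 + 1
2 = 2*1 + 0
gcd(259, 353) = 1, so the inverse exists.
Back-substitute for 1:
1 = 1*23 − 11*2
  = −11*71 + 34*23
  = 34*94 − 45*71
  = −45*259 + 124*94
  = 124*353 − 169*259
So 259⁻¹ ≡ −169 ≡ 184 (mod 353).

184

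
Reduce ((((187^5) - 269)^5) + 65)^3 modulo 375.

(187)^5 ≡ 82 (mod 375)
82 - 269 = -187 ≡ 188 (mod 375)
(188)^5 ≡ 293 (mod 375)
293 + 65 = 358
(358)^3 ≡ 337 (mod 375)

337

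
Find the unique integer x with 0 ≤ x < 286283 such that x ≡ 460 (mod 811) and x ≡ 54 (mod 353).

811⁻¹ mod 353: 811*195 ≡ 1 (mod 353), so 811⁻¹ ≡ 195.
x = 460 + 811*((54 − 460)*195 mod 353) = 460 + 811*255 = 207265.
Check: 207265 mod 811 = 460, 207265 mod 353 = 54. ✓

207265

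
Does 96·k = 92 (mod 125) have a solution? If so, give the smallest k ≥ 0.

gcd(96, 125) = 1, so a unique solution mod 125 exists.
96⁻¹ ≡ 56 (mod 125).
k ≡ 56·92 ≡ 27 (mod 125).

27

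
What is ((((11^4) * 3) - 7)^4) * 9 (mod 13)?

(11)^4 ≡ 3 (mod 13)
3 * 3 = 9
9 - 7 = 2
(2)^4 ≡ 3 (mod 13)
3 * 9 = 27 ≡ 1 (mod 13)

1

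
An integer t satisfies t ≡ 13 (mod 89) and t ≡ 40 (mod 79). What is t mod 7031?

89⁻¹ mod 79: 89×8 ≡ 1 (mod 79), so 89⁻¹ ≡ 8.
t = 13 + 89×((40 − 13)×8 mod 79) = 13 + 89×58 = 5175.
Check: 5175 mod 89 = 13, 5175 mod 79 = 40. ✓

5175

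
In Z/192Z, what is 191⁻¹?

Apply the Euclidean algorithm and back-substitute:
192 = 1·191 + 1
191 = 191·1 + 0
gcd(191, 192) = 1, so the inverse exists.
Bézout: 1 = 1·192 − 1·191.
So 191⁻¹ ≡ −1 ≡ 191 (mod 192).

191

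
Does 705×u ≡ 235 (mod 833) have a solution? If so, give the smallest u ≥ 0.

278

gcd(705, 833) = 1, so a unique solution mod 833 exists.
705⁻¹ ≡ 423 (mod 833).
u ≡ 423×235 ≡ 278 (mod 833).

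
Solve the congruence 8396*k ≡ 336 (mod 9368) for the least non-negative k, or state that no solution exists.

2226

gcd(8396, 9368) = 4, and 4 | 336, so solutions exist.
Divide through by 4: 2099*k ≡ 84 mod 2342.
2099⁻¹ ≡ 1783 (mod 2342).
k ≡ 1783*84 ≡ 2226 (mod 2342).
The smallest non-negative solution is k = 2226.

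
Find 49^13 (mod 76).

49

Using repeated squaring:
13 in binary is 1101, i.e. 13 = 8 + 4 + 1.
49^1 ≡ 49 (mod 76)
49^2 ≡ 49^2 = 2401 ≡ 45 (mod 76)
49^4 ≡ 45^2 = 2025 ≡ 49 (mod 76)
49^8 ≡ 49^2 = 2401 ≡ 45 (mod 76)
49^13 = 49^8 * 49^4 * 49^1 ≡ 45 * 49 * 49 (mod 76).
Accumulate the product:
45 * 49 = 2205 ≡ 1
1 * 49 = 49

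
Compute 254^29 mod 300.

By square-and-multiply:
29 in binary is 11101, i.e. 29 = 16 + 8 + 4 + 1.
254^1 ≡ 254 (mod 300)
254^2 ≡ 254^2 = 64516 ≡ 16 (mod 300)
254^4 ≡ 16^2 = 256 (mod 300)
254^8 ≡ 256^2 = 65536 ≡ 136 (mod 300)
254^16 ≡ 136^2 = 18496 ≡ 196 (mod 300)
254^29 = 254^16 * 254^8 * 254^4 * 254^1 ≡ 196 * 136 * 256 * 254 (mod 300).
Accumulate the product:
196 * 136 = 26656 ≡ 256
256 * 256 = 65536 ≡ 136
136 * 254 = 34544 ≡ 44

44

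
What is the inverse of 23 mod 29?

29 = 1×23 + 6
23 = 3×6 + 5
6 = 1×5 + 1
5 = 5×1 + 0
gcd(23, 29) = 1, so the inverse exists.
Back-substitute for 1:
1 = 1×6 − 1×5
  = −1×23 + 4×6
  = 4×29 − 5×23
So 23⁻¹ ≡ −5 ≡ 24 (mod 29).

24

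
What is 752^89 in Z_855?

752^1 ≡ 752 (mod 855)
752^2 ≡ 752^2 = 565504 ≡ 349 (mod 855)
752^4 ≡ 349^2 = 121801 ≡ 391 (mod 855)
752^8 ≡ 391^2 = 152881 ≡ 691 (mod 855)
752^16 ≡ 691^2 = 477481 ≡ 391 (mod 855)
752^32 ≡ 391^2 = 152881 ≡ 691 (mod 855)
752^64 ≡ 691^2 = 477481 ≡ 391 (mod 855)
752^89 = 752^64 · 752^16 · 752^8 · 752^1 ≡ 391 · 391 · 691 · 752 (mod 855).
Accumulate the product:
391 · 391 = 152881 ≡ 691
691 · 691 = 477481 ≡ 391
391 · 752 = 294032 ≡ 767

767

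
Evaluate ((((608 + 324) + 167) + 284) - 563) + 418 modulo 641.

608 + 324 = 932 ≡ 291 (mod 641)
291 + 167 = 458
458 + 284 = 742 ≡ 101 (mod 641)
101 - 563 = -462 ≡ 179 (mod 641)
179 + 418 = 597

597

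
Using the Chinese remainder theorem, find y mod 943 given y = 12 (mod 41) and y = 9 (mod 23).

791

41⁻¹ mod 23: 41*9 ≡ 1 (mod 23), so 41⁻¹ ≡ 9.
y = 12 + 41*((9 − 12)*9 mod 23) = 12 + 41*19 = 791.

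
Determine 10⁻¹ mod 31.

28

Run the extended Euclidean algorithm:
31 = 3×10 + 1
10 = 10×1 + 0
gcd(10, 31) = 1, so the inverse exists.
Back-substitute for 1:
1 = 1×31 − 3×10
So 10⁻¹ ≡ −3 ≡ 28 (mod 31).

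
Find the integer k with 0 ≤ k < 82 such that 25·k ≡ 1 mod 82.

82 = 3×25 + 7
25 = 3×7 + 4
7 = 1×4 + 3
4 = 1×3 + 1
3 = 3×1 + 0
gcd(25, 82) = 1, so the inverse exists.
Back-substitute for 1:
1 = 1×4 − 1×3
  = −1×7 + 2×4
  = 2×25 − 7×7
  = −7×82 + 23×25
So 25⁻¹ ≡ 23 (mod 82).

23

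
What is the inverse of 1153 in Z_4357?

4357 = 3×1153 + 898
1153 = 1×898 + 255
898 = 3×255 + 133
255 = 1×133 + 122
133 = 1×122 + 11
122 = 11×11 + 1
11 = 11×1 + 0
gcd(1153, 4357) = 1, so the inverse exists.
Back-substitute for 1:
1 = 1×122 − 11×11
  = −11×133 + 12×122
  = 12×255 − 23×133
  = −23×898 + 81×255
  = 81×1153 − 104×898
  = −104×4357 + 393×1153
So 1153⁻¹ ≡ 393 (mod 4357).

393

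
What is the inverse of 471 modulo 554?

287

By the extended Euclidean algorithm:
554 = 1·471 + 83
471 = 5·83 + 56
83 = 1·56 + 27
56 = 2·27 + 2
27 = 13·2 + 1
2 = 2·1 + 0
gcd(471, 554) = 1, so the inverse exists.
Back-substitute for 1:
1 = 1·27 − 13·2
  = −13·56 + 27·27
  = 27·83 − 40·56
  = −40·471 + 227·83
  = 227·554 − 267·471
So 471⁻¹ ≡ −267 ≡ 287 (mod 554).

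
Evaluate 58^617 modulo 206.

617 in binary is 1001101001, i.e. 617 = 512 + 64 + 32 + 8 + 1.
58^1 ≡ 58 (mod 206)
58^2 ≡ 58^2 = 3364 ≡ 68 (mod 206)
58^4 ≡ 68^2 = 4624 ≡ 92 (mod 206)
58^8 ≡ 92^2 = 8464 ≡ 18 (mod 206)
58^16 ≡ 18^2 = 324 ≡ 118 (mod 206)
58^32 ≡ 118^2 = 13924 ≡ 122 (mod 206)
58^64 ≡ 122^2 = 14884 ≡ 52 (mod 206)
58^128 ≡ 52^2 = 2704 ≡ 26 (mod 206)
58^256 ≡ 26^2 = 676 ≡ 58 (mod 206)
58^512 ≡ 58^2 = 3364 ≡ 68 (mod 206)
58^617 = 58^512 × 58^64 × 58^32 × 58^8 × 58^1 ≡ 68 × 52 × 122 × 18 × 58 (mod 206).
Accumulate the product:
68 × 52 = 3536 ≡ 34
34 × 122 = 4148 ≡ 28
28 × 18 = 504 ≡ 92
92 × 58 = 5336 ≡ 186

186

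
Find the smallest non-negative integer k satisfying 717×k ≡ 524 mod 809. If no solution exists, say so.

135

gcd(717, 809) = 1, so a unique solution mod 809 exists.
717⁻¹ ≡ 255 (mod 809).
k ≡ 255×524 ≡ 135 (mod 809).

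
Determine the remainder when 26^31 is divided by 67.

31 in binary is 11111, i.e. 31 = 16 + 8 + 4 + 2 + 1.
26^1 ≡ 26 (mod 67)
26^2 ≡ 26^2 = 676 ≡ 6 (mod 67)
26^4 ≡ 6^2 = 36 (mod 67)
26^8 ≡ 36^2 = 1296 ≡ 23 (mod 67)
26^16 ≡ 23^2 = 529 ≡ 60 (mod 67)
26^31 = 26^16 · 26^8 · 26^4 · 26^2 · 26^1 ≡ 60 · 23 · 36 · 6 · 26 (mod 67).
Accumulate the product:
60 · 23 = 1380 ≡ 40
40 · 36 = 1440 ≡ 33
33 · 6 = 198 ≡ 64
64 · 26 = 1664 ≡ 56

56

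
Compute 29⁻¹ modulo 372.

372 = 12·29 + 24
29 = 1·24 + 5
24 = 4·5 + 4
5 = 1·4 + 1
4 = 4·1 + 0
gcd(29, 372) = 1, so the inverse exists.
Back-substitute for 1:
1 = 1·5 − 1·4
  = −1·24 + 5·5
  = 5·29 − 6·24
  = −6·372 + 77·29
So 29⁻¹ ≡ 77 (mod 372).

77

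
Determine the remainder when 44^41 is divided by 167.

112

41 in binary is 101001, i.e. 41 = 32 + 8 + 1.
44^1 ≡ 44 (mod 167)
44^2 ≡ 44^2 = 1936 ≡ 99 (mod 167)
44^4 ≡ 99^2 = 9801 ≡ 115 (mod 167)
44^8 ≡ 115^2 = 13225 ≡ 32 (mod 167)
44^16 ≡ 32^2 = 1024 ≡ 22 (mod 167)
44^32 ≡ 22^2 = 484 ≡ 150 (mod 167)
44^41 = 44^32 · 44^8 · 44^1 ≡ 150 · 32 · 44 (mod 167).
Accumulate the product:
150 · 32 = 4800 ≡ 124
124 · 44 = 5456 ≡ 112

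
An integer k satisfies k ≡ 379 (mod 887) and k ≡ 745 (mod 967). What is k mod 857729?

189310

887⁻¹ mod 967: 887·278 ≡ 1 (mod 967), so 887⁻¹ ≡ 278.
k = 379 + 887·((745 − 379)·278 mod 967) = 379 + 887·213 = 189310.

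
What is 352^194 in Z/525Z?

109

Using repeated squaring:
194 in binary is 11000010, i.e. 194 = 128 + 64 + 2.
352^1 ≡ 352 (mod 525)
352^2 ≡ 352^2 = 123904 ≡ 4 (mod 525)
352^4 ≡ 4^2 = 16 (mod 525)
352^8 ≡ 16^2 = 256 (mod 525)
352^16 ≡ 256^2 = 65536 ≡ 436 (mod 525)
352^32 ≡ 436^2 = 190096 ≡ 46 (mod 525)
352^64 ≡ 46^2 = 2116 ≡ 16 (mod 525)
352^128 ≡ 16^2 = 256 (mod 525)
352^194 = 352^128 × 352^64 × 352^2 ≡ 256 × 16 × 4 (mod 525).
Accumulate the product:
256 × 16 = 4096 ≡ 421
421 × 4 = 1684 ≡ 109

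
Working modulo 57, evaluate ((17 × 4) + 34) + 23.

17 × 4 = 68 ≡ 11 (mod 57)
11 + 34 = 45
45 + 23 = 68 ≡ 11 (mod 57)

11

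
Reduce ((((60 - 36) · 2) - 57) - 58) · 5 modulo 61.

31

60 - 36 = 24
24 · 2 = 48
48 - 57 = -9 ≡ 52 (mod 61)
52 - 58 = -6 ≡ 55 (mod 61)
55 · 5 = 275 ≡ 31 (mod 61)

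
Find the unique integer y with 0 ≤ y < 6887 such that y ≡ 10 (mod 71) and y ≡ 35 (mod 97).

3915

71⁻¹ mod 97: 71×41 ≡ 1 (mod 97), so 71⁻¹ ≡ 41.
y = 10 + 71×((35 − 10)×41 mod 97) = 10 + 71×55 = 3915.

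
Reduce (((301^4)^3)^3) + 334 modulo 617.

25

(301)^4 ≡ 349 (mod 617)
(349)^3 ≡ 334 (mod 617)
(334)^3 ≡ 308 (mod 617)
308 + 334 = 642 ≡ 25 (mod 617)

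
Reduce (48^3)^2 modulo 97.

(48)^3 ≡ 12 (mod 97)
(12)^2 ≡ 47 (mod 97)

47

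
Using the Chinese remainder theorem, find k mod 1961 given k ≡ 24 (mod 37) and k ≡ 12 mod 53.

37⁻¹ mod 53: 37·43 ≡ 1 (mod 53), so 37⁻¹ ≡ 43.
k = 24 + 37·((12 − 24)·43 mod 53) = 24 + 37·14 = 542.

542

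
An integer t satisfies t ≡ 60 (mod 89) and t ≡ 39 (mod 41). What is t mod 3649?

89⁻¹ mod 41: 89*6 ≡ 1 (mod 41), so 89⁻¹ ≡ 6.
t = 60 + 89*((39 − 60)*6 mod 41) = 60 + 89*38 = 3442.

3442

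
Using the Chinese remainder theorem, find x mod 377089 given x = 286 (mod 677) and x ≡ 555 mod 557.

677⁻¹ mod 557: 677×311 ≡ 1 (mod 557), so 677⁻¹ ≡ 311.
x = 286 + 677×((555 − 286)×311 mod 557) = 286 + 677×109 = 74079.

74079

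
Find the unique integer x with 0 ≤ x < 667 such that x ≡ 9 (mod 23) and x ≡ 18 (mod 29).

308

23⁻¹ mod 29: 23×24 ≡ 1 (mod 29), so 23⁻¹ ≡ 24.
x = 9 + 23×((18 − 9)×24 mod 29) = 9 + 23×13 = 308.
Check: 308 mod 23 = 9, 308 mod 29 = 18. ✓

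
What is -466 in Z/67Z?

-466 = -7·67 + 3, so -466 ≡ 3 (mod 67).

3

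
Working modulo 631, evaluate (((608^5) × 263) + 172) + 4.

(608)^5 ≡ 488 (mod 631)
488 × 263 = 128344 ≡ 251 (mod 631)
251 + 172 = 423
423 + 4 = 427

427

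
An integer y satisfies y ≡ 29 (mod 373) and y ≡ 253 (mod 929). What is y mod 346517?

59709

373⁻¹ mod 929: 373·797 ≡ 1 (mod 929), so 373⁻¹ ≡ 797.
y = 29 + 373·((253 − 29)·797 mod 929) = 29 + 373·160 = 59709.
Check: 59709 mod 373 = 29, 59709 mod 929 = 253. ✓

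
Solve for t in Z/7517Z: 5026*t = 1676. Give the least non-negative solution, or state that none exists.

gcd(5026, 7517) = 1, so a unique solution mod 7517 exists.
5026⁻¹ ≡ 2221 (mod 7517).
t ≡ 2221*1676 ≡ 1481 (mod 7517).

1481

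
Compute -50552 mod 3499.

-50552 = -15·3499 + 1933, so -50552 ≡ 1933 (mod 3499).

1933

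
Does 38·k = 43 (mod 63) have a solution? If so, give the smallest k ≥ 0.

26

gcd(38, 63) = 1, so a unique solution mod 63 exists.
38⁻¹ ≡ 5 (mod 63).
k ≡ 5·43 ≡ 26 (mod 63).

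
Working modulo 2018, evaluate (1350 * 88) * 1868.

958

1350 * 88 = 118800 ≡ 1756 (mod 2018)
1756 * 1868 = 3280208 ≡ 958 (mod 2018)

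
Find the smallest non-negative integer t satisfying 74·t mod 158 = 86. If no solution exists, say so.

gcd(74, 158) = 2, and 2 | 86, so solutions exist.
Divide through by 2: 37·t ≡ 43 mod 79.
37⁻¹ ≡ 47 (mod 79).
t ≡ 47·43 ≡ 46 (mod 79).
The smallest non-negative solution is t = 46.

46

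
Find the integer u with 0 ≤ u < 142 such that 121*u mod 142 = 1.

142 = 1×121 + 21
121 = 5×21 + 16
21 = 1×16 + 5
16 = 3×5 + 1
5 = 5×1 + 0
gcd(121, 142) = 1, so the inverse exists.
Bézout: 1 = −23×142 + 27×121.
So 121⁻¹ ≡ 27 (mod 142).

27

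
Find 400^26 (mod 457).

400^1 ≡ 400 (mod 457)
400^2 ≡ 400^2 = 160000 ≡ 50 (mod 457)
400^4 ≡ 50^2 = 2500 ≡ 215 (mod 457)
400^8 ≡ 215^2 = 46225 ≡ 68 (mod 457)
400^16 ≡ 68^2 = 4624 ≡ 54 (mod 457)
400^26 = 400^16 * 400^8 * 400^2 ≡ 54 * 68 * 50 (mod 457).
Accumulate the product:
54 * 68 = 3672 ≡ 16
16 * 50 = 800 ≡ 343

343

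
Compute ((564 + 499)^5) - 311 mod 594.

564 + 499 = 1063 ≡ 469 (mod 594)
(469)^5 ≡ 505 (mod 594)
505 - 311 = 194

194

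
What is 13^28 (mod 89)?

Using repeated squaring:
13^1 ≡ 13 (mod 89)
13^2 ≡ 13^2 = 169 ≡ 80 (mod 89)
13^4 ≡ 80^2 = 6400 ≡ 81 (mod 89)
13^8 ≡ 81^2 = 6561 ≡ 64 (mod 89)
13^16 ≡ 64^2 = 4096 ≡ 2 (mod 89)
13^28 = 13^16 · 13^8 · 13^4 ≡ 2 · 64 · 81 (mod 89).
Accumulate the product:
2 · 64 = 128 ≡ 39
39 · 81 = 3159 ≡ 44

44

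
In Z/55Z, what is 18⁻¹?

55 = 3×18 + 1
18 = 18×1 + 0
gcd(18, 55) = 1, so the inverse exists.
Back-substitute for 1:
1 = 1×55 − 3×18
So 18⁻¹ ≡ −3 ≡ 52 (mod 55).

52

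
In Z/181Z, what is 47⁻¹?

104

181 = 3·47 + 40
47 = 1·40 + 7
40 = 5·7 + 5
7 = 1·5 + 2
5 = 2·2 + 1
2 = 2·1 + 0
gcd(47, 181) = 1, so the inverse exists.
Bézout: 1 = 20·181 − 77·47.
So 47⁻¹ ≡ −77 ≡ 104 (mod 181).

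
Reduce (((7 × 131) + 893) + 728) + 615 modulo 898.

7 × 131 = 917 ≡ 19 (mod 898)
19 + 893 = 912 ≡ 14 (mod 898)
14 + 728 = 742
742 + 615 = 1357 ≡ 459 (mod 898)

459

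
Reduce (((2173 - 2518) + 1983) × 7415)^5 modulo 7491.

2173 - 2518 = -345 ≡ 7146 (mod 7491)
7146 + 1983 = 9129 ≡ 1638 (mod 7491)
1638 × 7415 = 12145770 ≡ 2859 (mod 7491)
(2859)^5 ≡ 3783 (mod 7491)

3783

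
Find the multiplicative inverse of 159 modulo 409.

Run the extended Euclidean algorithm:
409 = 2*159 + 91
159 = 1*91 + 68
91 = 1*68 + 23
68 = 2*23 + 22
23 = 1*22 + 1
22 = 22*1 + 0
gcd(159, 409) = 1, so the inverse exists.
Back-substitute for 1:
1 = 1*23 − 1*22
  = −1*68 + 3*23
  = 3*91 − 4*68
  = −4*159 + 7*91
  = 7*409 − 18*159
So 159⁻¹ ≡ −18 ≡ 391 (mod 409).

391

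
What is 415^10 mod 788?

365

By square-and-multiply:
415^1 ≡ 415 (mod 788)
415^2 ≡ 415^2 = 172225 ≡ 441 (mod 788)
415^4 ≡ 441^2 = 194481 ≡ 633 (mod 788)
415^8 ≡ 633^2 = 400689 ≡ 385 (mod 788)
415^10 = 415^8 * 415^2 ≡ 385 * 441 (mod 788).
385 * 441 = 169785 ≡ 365 (mod 788).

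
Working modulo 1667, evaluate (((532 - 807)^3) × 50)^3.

1366

532 - 807 = -275 ≡ 1392 (mod 1667)
(1392)^3 ≡ 617 (mod 1667)
617 × 50 = 30850 ≡ 844 (mod 1667)
(844)^3 ≡ 1366 (mod 1667)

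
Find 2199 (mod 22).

2199 = 99×22 + 21, so 2199 ≡ 21 (mod 22).

21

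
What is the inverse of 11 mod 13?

13 = 1×11 + 2
11 = 5×2 + 1
2 = 2×1 + 0
gcd(11, 13) = 1, so the inverse exists.
Bézout: 1 = −5×13 + 6×11.
So 11⁻¹ ≡ 6 (mod 13).

6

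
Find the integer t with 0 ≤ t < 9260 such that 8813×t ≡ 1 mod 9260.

9260 = 1·8813 + 447
8813 = 19·447 + 320
447 = 1·320 + 127
320 = 2·127 + 66
127 = 1·66 + 61
66 = 1·61 + 5
61 = 12·5 + 1
5 = 5·1 + 0
gcd(8813, 9260) = 1, so the inverse exists.
Back-substitute for 1:
1 = 1·61 − 12·5
  = −12·66 + 13·61
  = 13·127 − 25·66
  = −25·320 + 63·127
  = 63·447 − 88·320
  = −88·8813 + 1735·447
  = 1735·9260 − 1823·8813
So 8813⁻¹ ≡ −1823 ≡ 7437 (mod 9260).

7437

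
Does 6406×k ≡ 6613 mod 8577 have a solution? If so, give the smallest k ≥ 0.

4402

gcd(6406, 8577) = 1, so a unique solution mod 8577 exists.
6406⁻¹ ≡ 3046 (mod 8577).
k ≡ 3046×6613 ≡ 4402 (mod 8577).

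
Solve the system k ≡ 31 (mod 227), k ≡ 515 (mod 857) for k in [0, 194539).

46793

227⁻¹ mod 857: 227×521 ≡ 1 (mod 857), so 227⁻¹ ≡ 521.
k = 31 + 227×((515 − 31)×521 mod 857) = 31 + 227×206 = 46793.
Check: 46793 mod 227 = 31, 46793 mod 857 = 515. ✓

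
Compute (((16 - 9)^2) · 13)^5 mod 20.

17

16 - 9 = 7
(7)^2 ≡ 9 (mod 20)
9 · 13 = 117 ≡ 17 (mod 20)
(17)^5 ≡ 17 (mod 20)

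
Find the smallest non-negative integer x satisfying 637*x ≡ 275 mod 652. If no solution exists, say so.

gcd(637, 652) = 1, so a unique solution mod 652 exists.
637⁻¹ ≡ 565 (mod 652).
x ≡ 565*275 ≡ 199 (mod 652).

199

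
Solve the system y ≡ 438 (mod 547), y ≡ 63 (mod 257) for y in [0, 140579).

7002

547⁻¹ mod 257: 547·148 ≡ 1 (mod 257), so 547⁻¹ ≡ 148.
y = 438 + 547·((63 − 438)·148 mod 257) = 438 + 547·12 = 7002.
Check: 7002 mod 547 = 438, 7002 mod 257 = 63. ✓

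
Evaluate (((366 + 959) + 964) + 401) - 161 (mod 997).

535

366 + 959 = 1325 ≡ 328 (mod 997)
328 + 964 = 1292 ≡ 295 (mod 997)
295 + 401 = 696
696 - 161 = 535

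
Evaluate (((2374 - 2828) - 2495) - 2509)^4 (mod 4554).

2374 - 2828 = -454 ≡ 4100 (mod 4554)
4100 - 2495 = 1605
1605 - 2509 = -904 ≡ 3650 (mod 4554)
(3650)^4 ≡ 3712 (mod 4554)

3712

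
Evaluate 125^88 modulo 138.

1

Using repeated squaring:
88 in binary is 1011000, i.e. 88 = 64 + 16 + 8.
125^1 ≡ 125 (mod 138)
125^2 ≡ 125^2 = 15625 ≡ 31 (mod 138)
125^4 ≡ 31^2 = 961 ≡ 133 (mod 138)
125^8 ≡ 133^2 = 17689 ≡ 25 (mod 138)
125^16 ≡ 25^2 = 625 ≡ 73 (mod 138)
125^32 ≡ 73^2 = 5329 ≡ 85 (mod 138)
125^64 ≡ 85^2 = 7225 ≡ 49 (mod 138)
125^88 = 125^64 · 125^16 · 125^8 ≡ 49 · 73 · 25 (mod 138).
Accumulate the product:
49 · 73 = 3577 ≡ 127
127 · 25 = 3175 ≡ 1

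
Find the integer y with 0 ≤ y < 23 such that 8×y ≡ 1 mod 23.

Apply the Euclidean algorithm and back-substitute:
23 = 2·8 + 7
8 = 1·7 + 1
7 = 7·1 + 0
gcd(8, 23) = 1, so the inverse exists.
Back-substitute for 1:
1 = 1·8 − 1·7
  = −1·23 + 3·8
So 8⁻¹ ≡ 3 (mod 23).

3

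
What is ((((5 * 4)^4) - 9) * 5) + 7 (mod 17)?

5 * 4 = 20 ≡ 3 (mod 17)
(3)^4 ≡ 13 (mod 17)
13 - 9 = 4
4 * 5 = 20 ≡ 3 (mod 17)
3 + 7 = 10

10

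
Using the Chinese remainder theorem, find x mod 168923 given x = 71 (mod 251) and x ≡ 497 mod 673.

75873

251⁻¹ mod 673: 251×244 ≡ 1 (mod 673), so 251⁻¹ ≡ 244.
x = 71 + 251×((497 − 71)×244 mod 673) = 71 + 251×302 = 75873.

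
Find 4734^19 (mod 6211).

4734^1 ≡ 4734 (mod 6211)
4734^2 ≡ 4734^2 = 22410756 ≡ 1468 (mod 6211)
4734^4 ≡ 1468^2 = 2155024 ≡ 6018 (mod 6211)
4734^8 ≡ 6018^2 = 36216324 ≡ 6194 (mod 6211)
4734^16 ≡ 6194^2 = 38365636 ≡ 289 (mod 6211)
4734^19 = 4734^16 · 4734^2 · 4734^1 ≡ 289 · 1468 · 4734 (mod 6211).
Accumulate the product:
289 · 1468 = 424252 ≡ 1904
1904 · 4734 = 9013536 ≡ 1375

1375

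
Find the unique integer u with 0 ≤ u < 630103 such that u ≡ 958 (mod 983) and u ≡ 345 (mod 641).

207388

983⁻¹ mod 641: 983*328 ≡ 1 (mod 641), so 983⁻¹ ≡ 328.
u = 958 + 983*((345 − 958)*328 mod 641) = 958 + 983*210 = 207388.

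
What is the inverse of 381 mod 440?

Run the extended Euclidean algorithm:
440 = 1×381 + 59
381 = 6×59 + 27
59 = 2×27 + 5
27 = 5×5 + 2
5 = 2×2 + 1
2 = 2×1 + 0
gcd(381, 440) = 1, so the inverse exists.
Bézout: 1 = 155×440 − 179×381.
So 381⁻¹ ≡ −179 ≡ 261 (mod 440).

261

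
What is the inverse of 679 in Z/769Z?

769 = 1·679 + 90
679 = 7·90 + 49
90 = 1·49 + 41
49 = 1·41 + 8
41 = 5·8 + 1
8 = 8·1 + 0
gcd(679, 769) = 1, so the inverse exists.
Back-substitute for 1:
1 = 1·41 − 5·8
  = −5·49 + 6·41
  = 6·90 − 11·49
  = −11·679 + 83·90
  = 83·769 − 94·679
So 679⁻¹ ≡ −94 ≡ 675 (mod 769).

675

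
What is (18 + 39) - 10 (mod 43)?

4

18 + 39 = 57 ≡ 14 (mod 43)
14 - 10 = 4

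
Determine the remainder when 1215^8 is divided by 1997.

By square-and-multiply:
1215^1 ≡ 1215 (mod 1997)
1215^2 ≡ 1215^2 = 1476225 ≡ 442 (mod 1997)
1215^4 ≡ 442^2 = 195364 ≡ 1655 (mod 1997)
1215^8 ≡ 1655^2 = 2739025 ≡ 1138 (mod 1997)
So 1215^8 ≡ 1138 (mod 1997).

1138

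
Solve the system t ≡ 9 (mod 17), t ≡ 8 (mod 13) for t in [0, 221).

17⁻¹ mod 13: 17×10 ≡ 1 (mod 13), so 17⁻¹ ≡ 10.
t = 9 + 17×((8 − 9)×10 mod 13) = 9 + 17×3 = 60.
Check: 60 mod 17 = 9, 60 mod 13 = 8. ✓

60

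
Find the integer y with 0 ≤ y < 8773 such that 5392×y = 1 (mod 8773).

8773 = 1·5392 + 3381
5392 = 1·3381 + 2011
3381 = 1·2011 + 1370
2011 = 1·1370 + 641
1370 = 2·641 + 88
641 = 7·88 + 25
88 = 3·25 + 13
25 = 1·13 + 12
13 = 1·12 + 1
12 = 12·1 + 0
gcd(5392, 8773) = 1, so the inverse exists.
Bézout: 1 = 429·8773 − 698·5392.
So 5392⁻¹ ≡ −698 ≡ 8075 (mod 8773).

8075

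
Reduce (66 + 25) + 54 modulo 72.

1

66 + 25 = 91 ≡ 19 (mod 72)
19 + 54 = 73 ≡ 1 (mod 72)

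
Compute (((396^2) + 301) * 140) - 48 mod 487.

3

(396)^2 ≡ 2 (mod 487)
2 + 301 = 303
303 * 140 = 42420 ≡ 51 (mod 487)
51 - 48 = 3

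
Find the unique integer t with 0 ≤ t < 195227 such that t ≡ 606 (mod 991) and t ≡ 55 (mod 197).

137364

991⁻¹ mod 197: 991×33 ≡ 1 (mod 197), so 991⁻¹ ≡ 33.
t = 606 + 991×((55 − 606)×33 mod 197) = 606 + 991×138 = 137364.
Check: 137364 mod 991 = 606, 137364 mod 197 = 55. ✓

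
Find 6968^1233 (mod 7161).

587

By square-and-multiply:
1233 in binary is 10011010001, i.e. 1233 = 1024 + 128 + 64 + 16 + 1.
6968^1 ≡ 6968 (mod 7161)
6968^2 ≡ 6968^2 = 48553024 ≡ 1444 (mod 7161)
6968^4 ≡ 1444^2 = 2085136 ≡ 1285 (mod 7161)
6968^8 ≡ 1285^2 = 1651225 ≡ 4195 (mod 7161)
6968^16 ≡ 4195^2 = 17598025 ≡ 3448 (mod 7161)
6968^32 ≡ 3448^2 = 11888704 ≡ 1444 (mod 7161)
6968^64 ≡ 1444^2 = 2085136 ≡ 1285 (mod 7161)
6968^128 ≡ 1285^2 = 1651225 ≡ 4195 (mod 7161)
6968^256 ≡ 4195^2 = 17598025 ≡ 3448 (mod 7161)
6968^512 ≡ 3448^2 = 11888704 ≡ 1444 (mod 7161)
6968^1024 ≡ 1444^2 = 2085136 ≡ 1285 (mod 7161)
6968^1233 = 6968^1024 * 6968^128 * 6968^64 * 6968^16 * 6968^1 ≡ 1285 * 4195 * 1285 * 3448 * 6968 (mod 7161).
Accumulate the product:
1285 * 4195 = 5390575 ≡ 5503
5503 * 1285 = 7071355 ≡ 3448
3448 * 3448 = 11888704 ≡ 1444
1444 * 6968 = 10061792 ≡ 587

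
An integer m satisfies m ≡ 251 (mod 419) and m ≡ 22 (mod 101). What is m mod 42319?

33352

419⁻¹ mod 101: 419·27 ≡ 1 (mod 101), so 419⁻¹ ≡ 27.
m = 251 + 419·((22 − 251)·27 mod 101) = 251 + 419·79 = 33352.
Check: 33352 mod 419 = 251, 33352 mod 101 = 22. ✓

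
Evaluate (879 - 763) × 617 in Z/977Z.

251

879 - 763 = 116
116 × 617 = 71572 ≡ 251 (mod 977)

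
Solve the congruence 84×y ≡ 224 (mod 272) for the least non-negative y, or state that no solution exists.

48

gcd(84, 272) = 4, and 4 | 224, so solutions exist.
Divide through by 4: 21×y ≡ 56 (mod 68).
21⁻¹ ≡ 13 (mod 68).
y ≡ 13×56 ≡ 48 (mod 68).
The smallest non-negative solution is y = 48.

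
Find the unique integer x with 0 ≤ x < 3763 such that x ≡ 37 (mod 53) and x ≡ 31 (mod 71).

1309

53⁻¹ mod 71: 53×67 ≡ 1 (mod 71), so 53⁻¹ ≡ 67.
x = 37 + 53×((31 − 37)×67 mod 71) = 37 + 53×24 = 1309.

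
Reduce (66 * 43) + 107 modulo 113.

7

66 * 43 = 2838 ≡ 13 (mod 113)
13 + 107 = 120 ≡ 7 (mod 113)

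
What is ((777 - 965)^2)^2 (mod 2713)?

199

777 - 965 = -188 ≡ 2525 (mod 2713)
(2525)^2 ≡ 75 (mod 2713)
(75)^2 ≡ 199 (mod 2713)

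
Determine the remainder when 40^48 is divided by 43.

40^1 ≡ 40 (mod 43)
40^2 ≡ 40^2 = 1600 ≡ 9 (mod 43)
40^4 ≡ 9^2 = 81 ≡ 38 (mod 43)
40^8 ≡ 38^2 = 1444 ≡ 25 (mod 43)
40^16 ≡ 25^2 = 625 ≡ 23 (mod 43)
40^32 ≡ 23^2 = 529 ≡ 13 (mod 43)
40^48 = 40^32 * 40^16 ≡ 13 * 23 (mod 43).
13 * 23 = 299 ≡ 41 (mod 43).

41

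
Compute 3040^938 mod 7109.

6897

Using repeated squaring:
938 in binary is 1110101010, i.e. 938 = 512 + 256 + 128 + 32 + 8 + 2.
3040^1 ≡ 3040 (mod 7109)
3040^2 ≡ 3040^2 = 9241600 ≡ 7009 (mod 7109)
3040^4 ≡ 7009^2 = 49126081 ≡ 2891 (mod 7109)
3040^8 ≡ 2891^2 = 8357881 ≡ 4806 (mod 7109)
3040^16 ≡ 4806^2 = 23097636 ≡ 495 (mod 7109)
3040^32 ≡ 495^2 = 245025 ≡ 3319 (mod 7109)
3040^64 ≡ 3319^2 = 11015761 ≡ 3920 (mod 7109)
3040^128 ≡ 3920^2 = 15366400 ≡ 3851 (mod 7109)
3040^256 ≡ 3851^2 = 14830201 ≡ 827 (mod 7109)
3040^512 ≡ 827^2 = 683929 ≡ 1465 (mod 7109)
3040^938 = 3040^512 * 3040^256 * 3040^128 * 3040^32 * 3040^8 * 3040^2 ≡ 1465 * 827 * 3851 * 3319 * 4806 * 7009 (mod 7109).
Accumulate the product:
1465 * 827 = 1211555 ≡ 3025
3025 * 3851 = 11649275 ≡ 4733
4733 * 3319 = 15708827 ≡ 5046
5046 * 4806 = 24251076 ≡ 2277
2277 * 7009 = 15959493 ≡ 6897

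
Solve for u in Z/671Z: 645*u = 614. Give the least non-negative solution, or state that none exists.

28

gcd(645, 671) = 1, so a unique solution mod 671 exists.
645⁻¹ ≡ 129 (mod 671).
u ≡ 129*614 ≡ 28 (mod 671).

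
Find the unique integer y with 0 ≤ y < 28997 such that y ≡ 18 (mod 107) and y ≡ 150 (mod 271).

107⁻¹ mod 271: 107×38 ≡ 1 (mod 271), so 107⁻¹ ≡ 38.
y = 18 + 107×((150 − 18)×38 mod 271) = 18 + 107×138 = 14784.
Check: 14784 mod 107 = 18, 14784 mod 271 = 150. ✓

14784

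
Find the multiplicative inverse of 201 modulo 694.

694 = 3·201 + 91
201 = 2·91 + 19
91 = 4·19 + 15
19 = 1·15 + 4
15 = 3·4 + 3
4 = 1·3 + 1
3 = 3·1 + 0
gcd(201, 694) = 1, so the inverse exists.
Back-substitute for 1:
1 = 1·4 − 1·3
  = −1·15 + 4·4
  = 4·19 − 5·15
  = −5·91 + 24·19
  = 24·201 − 53·91
  = −53·694 + 183·201
So 201⁻¹ ≡ 183 (mod 694).

183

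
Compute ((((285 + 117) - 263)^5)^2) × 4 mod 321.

160

285 + 117 = 402 ≡ 81 (mod 321)
81 - 263 = -182 ≡ 139 (mod 321)
(139)^5 ≡ 88 (mod 321)
(88)^2 ≡ 40 (mod 321)
40 × 4 = 160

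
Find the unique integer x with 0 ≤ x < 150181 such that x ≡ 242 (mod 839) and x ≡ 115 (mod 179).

839⁻¹ mod 179: 839*163 ≡ 1 (mod 179), so 839⁻¹ ≡ 163.
x = 242 + 839*((115 − 242)*163 mod 179) = 242 + 839*63 = 53099.

53099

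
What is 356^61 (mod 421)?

364

61 in binary is 111101, i.e. 61 = 32 + 16 + 8 + 4 + 1.
356^1 ≡ 356 (mod 421)
356^2 ≡ 356^2 = 126736 ≡ 15 (mod 421)
356^4 ≡ 15^2 = 225 (mod 421)
356^8 ≡ 225^2 = 50625 ≡ 105 (mod 421)
356^16 ≡ 105^2 = 11025 ≡ 79 (mod 421)
356^32 ≡ 79^2 = 6241 ≡ 347 (mod 421)
356^61 = 356^32 * 356^16 * 356^8 * 356^4 * 356^1 ≡ 347 * 79 * 105 * 225 * 356 (mod 421).
Accumulate the product:
347 * 79 = 27413 ≡ 48
48 * 105 = 5040 ≡ 409
409 * 225 = 92025 ≡ 247
247 * 356 = 87932 ≡ 364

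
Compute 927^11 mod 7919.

927^1 ≡ 927 (mod 7919)
927^2 ≡ 927^2 = 859329 ≡ 4077 (mod 7919)
927^4 ≡ 4077^2 = 16621929 ≡ 7867 (mod 7919)
927^8 ≡ 7867^2 = 61889689 ≡ 2704 (mod 7919)
927^11 = 927^8 × 927^2 × 927^1 ≡ 2704 × 4077 × 927 (mod 7919).
Accumulate the product:
2704 × 4077 = 11024208 ≡ 960
960 × 927 = 889920 ≡ 2992

2992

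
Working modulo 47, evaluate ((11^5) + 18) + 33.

(11)^5 ≡ 29 (mod 47)
29 + 18 = 47 ≡ 0 (mod 47)
0 + 33 = 33

33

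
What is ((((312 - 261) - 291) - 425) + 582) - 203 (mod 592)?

306

312 - 261 = 51
51 - 291 = -240 ≡ 352 (mod 592)
352 - 425 = -73 ≡ 519 (mod 592)
519 + 582 = 1101 ≡ 509 (mod 592)
509 - 203 = 306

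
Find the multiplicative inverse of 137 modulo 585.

By the extended Euclidean algorithm:
585 = 4·137 + 37
137 = 3·37 + 26
37 = 1·26 + 11
26 = 2·11 + 4
11 = 2·4 + 3
4 = 1·3 + 1
3 = 3·1 + 0
gcd(137, 585) = 1, so the inverse exists.
Back-substitute for 1:
1 = 1·4 − 1·3
  = −1·11 + 3·4
  = 3·26 − 7·11
  = −7·37 + 10·26
  = 10·137 − 37·37
  = −37·585 + 158·137
So 137⁻¹ ≡ 158 (mod 585).

158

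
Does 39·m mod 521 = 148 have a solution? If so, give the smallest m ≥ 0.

gcd(39, 521) = 1, so a unique solution mod 521 exists.
39⁻¹ ≡ 334 (mod 521).
m ≡ 334·148 ≡ 458 (mod 521).

458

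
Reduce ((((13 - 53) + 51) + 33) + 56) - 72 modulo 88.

28

13 - 53 = -40 ≡ 48 (mod 88)
48 + 51 = 99 ≡ 11 (mod 88)
11 + 33 = 44
44 + 56 = 100 ≡ 12 (mod 88)
12 - 72 = -60 ≡ 28 (mod 88)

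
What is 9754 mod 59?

19

9754 = 165×59 + 19, so 9754 ≡ 19 (mod 59).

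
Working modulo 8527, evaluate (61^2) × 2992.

(61)^2 ≡ 3721 (mod 8527)
3721 × 2992 = 11133232 ≡ 5497 (mod 8527)

5497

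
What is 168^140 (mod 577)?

372

By square-and-multiply:
140 in binary is 10001100, i.e. 140 = 128 + 8 + 4.
168^1 ≡ 168 (mod 577)
168^2 ≡ 168^2 = 28224 ≡ 528 (mod 577)
168^4 ≡ 528^2 = 278784 ≡ 93 (mod 577)
168^8 ≡ 93^2 = 8649 ≡ 571 (mod 577)
168^16 ≡ 571^2 = 326041 ≡ 36 (mod 577)
168^32 ≡ 36^2 = 1296 ≡ 142 (mod 577)
168^64 ≡ 142^2 = 20164 ≡ 546 (mod 577)
168^128 ≡ 546^2 = 298116 ≡ 384 (mod 577)
168^140 = 168^128 * 168^8 * 168^4 ≡ 384 * 571 * 93 (mod 577).
Accumulate the product:
384 * 571 = 219264 ≡ 4
4 * 93 = 372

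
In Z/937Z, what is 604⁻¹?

937 = 1*604 + 333
604 = 1*333 + 271
333 = 1*271 + 62
271 = 4*62 + 23
62 = 2*23 + 16
23 = 1*16 + 7
16 = 2*7 + 2
7 = 3*2 + 1
2 = 2*1 + 0
gcd(604, 937) = 1, so the inverse exists.
Back-substitute for 1:
1 = 1*7 − 3*2
  = −3*16 + 7*7
  = 7*23 − 10*16
  = −10*62 + 27*23
  = 27*271 − 118*62
  = −118*333 + 145*271
  = 145*604 − 263*333
  = −263*937 + 408*604
So 604⁻¹ ≡ 408 (mod 937).

408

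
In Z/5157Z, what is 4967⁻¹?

4967

By the extended Euclidean algorithm:
5157 = 1×4967 + 190
4967 = 26×190 + 27
190 = 7×27 + 1
27 = 27×1 + 0
gcd(4967, 5157) = 1, so the inverse exists.
Bézout: 1 = 183×5157 − 190×4967.
So 4967⁻¹ ≡ −190 ≡ 4967 (mod 5157).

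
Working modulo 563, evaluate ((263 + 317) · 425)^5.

263 + 317 = 580 ≡ 17 (mod 563)
17 · 425 = 7225 ≡ 469 (mod 563)
(469)^5 ≡ 324 (mod 563)

324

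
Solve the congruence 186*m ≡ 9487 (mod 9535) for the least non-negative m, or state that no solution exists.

gcd(186, 9535) = 1, so a unique solution mod 9535 exists.
186⁻¹ ≡ 8561 (mod 9535).
m ≡ 8561*9487 ≡ 8612 (mod 9535).

8612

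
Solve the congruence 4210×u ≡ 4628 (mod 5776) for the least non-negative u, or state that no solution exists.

1122

gcd(4210, 5776) = 2, and 2 | 4628, so solutions exist.
Divide through by 2: 2105×u = 2314 (mod 2888).
2105⁻¹ ≡ 793 (mod 2888).
u ≡ 793×2314 ≡ 1122 (mod 2888).
The smallest non-negative solution is u = 1122.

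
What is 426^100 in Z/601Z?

600

100 in binary is 1100100, i.e. 100 = 64 + 32 + 4.
426^1 ≡ 426 (mod 601)
426^2 ≡ 426^2 = 181476 ≡ 575 (mod 601)
426^4 ≡ 575^2 = 330625 ≡ 75 (mod 601)
426^8 ≡ 75^2 = 5625 ≡ 216 (mod 601)
426^16 ≡ 216^2 = 46656 ≡ 379 (mod 601)
426^32 ≡ 379^2 = 143641 ≡ 2 (mod 601)
426^64 ≡ 2^2 = 4 (mod 601)
426^100 = 426^64 × 426^32 × 426^4 ≡ 4 × 2 × 75 (mod 601).
Accumulate the product:
4 × 2 = 8
8 × 75 = 600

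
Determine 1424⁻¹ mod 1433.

Apply the Euclidean algorithm and back-substitute:
1433 = 1×1424 + 9
1424 = 158×9 + 2
9 = 4×2 + 1
2 = 2×1 + 0
gcd(1424, 1433) = 1, so the inverse exists.
Bézout: 1 = 633×1433 − 637×1424.
So 1424⁻¹ ≡ −637 ≡ 796 (mod 1433).

796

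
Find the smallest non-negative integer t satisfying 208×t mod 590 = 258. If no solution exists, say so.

gcd(208, 590) = 2, and 2 | 258, so solutions exist.
Divide through by 2: 104×t ≡ 129 mod 295.
104⁻¹ ≡ 139 (mod 295).
t ≡ 139×129 ≡ 231 (mod 295).
The smallest non-negative solution is t = 231.

231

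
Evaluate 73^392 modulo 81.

Using repeated squaring:
392 in binary is 110001000, i.e. 392 = 256 + 128 + 8.
73^1 ≡ 73 (mod 81)
73^2 ≡ 73^2 = 5329 ≡ 64 (mod 81)
73^4 ≡ 64^2 = 4096 ≡ 46 (mod 81)
73^8 ≡ 46^2 = 2116 ≡ 10 (mod 81)
73^16 ≡ 10^2 = 100 ≡ 19 (mod 81)
73^32 ≡ 19^2 = 361 ≡ 37 (mod 81)
73^64 ≡ 37^2 = 1369 ≡ 73 (mod 81)
73^128 ≡ 73^2 = 5329 ≡ 64 (mod 81)
73^256 ≡ 64^2 = 4096 ≡ 46 (mod 81)
73^392 = 73^256 * 73^128 * 73^8 ≡ 46 * 64 * 10 (mod 81).
Accumulate the product:
46 * 64 = 2944 ≡ 28
28 * 10 = 280 ≡ 37

37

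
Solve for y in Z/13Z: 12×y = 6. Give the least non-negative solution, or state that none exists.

gcd(12, 13) = 1, so a unique solution mod 13 exists.
12⁻¹ ≡ 12 (mod 13).
y ≡ 12×6 ≡ 7 (mod 13).

7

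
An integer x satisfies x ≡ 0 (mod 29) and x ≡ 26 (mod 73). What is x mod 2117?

29⁻¹ mod 73: 29×68 ≡ 1 (mod 73), so 29⁻¹ ≡ 68.
x = 0 + 29×((26 − 0)×68 mod 73) = 0 + 29×16 = 464.

464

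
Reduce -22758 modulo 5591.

-22758 = -5·5591 + 5197, so -22758 ≡ 5197 (mod 5591).

5197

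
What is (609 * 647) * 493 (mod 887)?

609 * 647 = 394023 ≡ 195 (mod 887)
195 * 493 = 96135 ≡ 339 (mod 887)

339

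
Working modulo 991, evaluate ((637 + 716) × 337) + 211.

637 + 716 = 1353 ≡ 362 (mod 991)
362 × 337 = 121994 ≡ 101 (mod 991)
101 + 211 = 312

312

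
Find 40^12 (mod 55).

5

40^1 ≡ 40 (mod 55)
40^2 ≡ 40^2 = 1600 ≡ 5 (mod 55)
40^4 ≡ 5^2 = 25 (mod 55)
40^8 ≡ 25^2 = 625 ≡ 20 (mod 55)
40^12 = 40^8 * 40^4 ≡ 20 * 25 (mod 55).
20 * 25 = 500 ≡ 5 (mod 55).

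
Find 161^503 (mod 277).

161^1 ≡ 161 (mod 277)
161^2 ≡ 161^2 = 25921 ≡ 160 (mod 277)
161^4 ≡ 160^2 = 25600 ≡ 116 (mod 277)
161^8 ≡ 116^2 = 13456 ≡ 160 (mod 277)
161^16 ≡ 160^2 = 25600 ≡ 116 (mod 277)
161^32 ≡ 116^2 = 13456 ≡ 160 (mod 277)
161^64 ≡ 160^2 = 25600 ≡ 116 (mod 277)
161^128 ≡ 116^2 = 13456 ≡ 160 (mod 277)
161^256 ≡ 160^2 = 25600 ≡ 116 (mod 277)
161^503 = 161^256 · 161^128 · 161^64 · 161^32 · 161^16 · 161^4 · 161^2 · 161^1 ≡ 116 · 160 · 116 · 160 · 116 · 116 · 160 · 161 (mod 277).
Accumulate the product:
116 · 160 = 18560 ≡ 1
1 · 116 = 116
116 · 160 = 18560 ≡ 1
1 · 116 = 116
116 · 116 = 13456 ≡ 160
160 · 160 = 25600 ≡ 116
116 · 161 = 18676 ≡ 117

117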